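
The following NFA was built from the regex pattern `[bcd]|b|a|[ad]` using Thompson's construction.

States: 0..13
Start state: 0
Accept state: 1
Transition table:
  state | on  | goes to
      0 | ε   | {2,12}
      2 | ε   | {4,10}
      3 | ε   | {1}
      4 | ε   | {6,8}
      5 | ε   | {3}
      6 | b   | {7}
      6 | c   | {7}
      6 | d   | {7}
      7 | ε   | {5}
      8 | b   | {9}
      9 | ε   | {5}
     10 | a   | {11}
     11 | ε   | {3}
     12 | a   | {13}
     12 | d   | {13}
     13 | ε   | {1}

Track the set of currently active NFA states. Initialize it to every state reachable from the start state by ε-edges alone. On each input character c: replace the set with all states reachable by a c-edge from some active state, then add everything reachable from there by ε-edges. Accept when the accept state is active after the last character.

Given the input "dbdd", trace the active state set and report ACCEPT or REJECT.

Answer: REJECT

Steps:
initial (ε-close {0}): {0,2,4,6,8,10,12}
'd' @ 1: {1,3,5,7,13}  [accepting]
'b' @ 2: {}  — dead — no transitions
rest 'dd' ignored (set empty)
end set {} — state 1 not in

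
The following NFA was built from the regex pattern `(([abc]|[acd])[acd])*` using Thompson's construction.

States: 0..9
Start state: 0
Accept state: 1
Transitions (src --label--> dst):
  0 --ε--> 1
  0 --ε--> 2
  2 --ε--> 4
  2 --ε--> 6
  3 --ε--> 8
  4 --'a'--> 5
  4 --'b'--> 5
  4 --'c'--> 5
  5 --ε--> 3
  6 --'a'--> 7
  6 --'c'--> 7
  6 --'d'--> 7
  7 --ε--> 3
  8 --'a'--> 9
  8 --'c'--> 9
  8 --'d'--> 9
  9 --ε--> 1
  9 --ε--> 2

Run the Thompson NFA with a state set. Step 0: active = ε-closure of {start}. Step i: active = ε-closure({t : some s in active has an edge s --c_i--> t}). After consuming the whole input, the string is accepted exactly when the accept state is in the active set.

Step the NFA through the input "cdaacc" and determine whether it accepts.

S₀ = ε-closure({0}) = {0,1,2,4,6}
'c' @ 1: {3,5,7,8}
'd' @ 2: {1,2,4,6,9}  ✓accept
'a' @ 3: {3,5,7,8}
'a' @ 4: {1,2,4,6,9}  ✓accept
'c' @ 5: {3,5,7,8}
'c' @ 6: {1,2,4,6,9}  ✓accept
after full input: {1,2,4,6,9}  (accept=1 in)

Answer: ACCEPT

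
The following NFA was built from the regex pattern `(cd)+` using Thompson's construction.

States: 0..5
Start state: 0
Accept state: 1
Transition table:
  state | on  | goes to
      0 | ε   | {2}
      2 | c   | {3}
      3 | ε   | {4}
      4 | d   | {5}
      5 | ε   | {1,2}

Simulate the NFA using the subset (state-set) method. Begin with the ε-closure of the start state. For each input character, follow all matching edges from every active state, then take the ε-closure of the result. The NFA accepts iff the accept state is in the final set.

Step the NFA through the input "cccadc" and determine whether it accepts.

Answer: REJECT

Derivation:
initial (ε-close {0}): {0,2}
'c' @ 1: {3,4}
'c' @ 2: {}  — no active states
rest 'cadc' ignored (set empty)
final: {}; accept 1 not in set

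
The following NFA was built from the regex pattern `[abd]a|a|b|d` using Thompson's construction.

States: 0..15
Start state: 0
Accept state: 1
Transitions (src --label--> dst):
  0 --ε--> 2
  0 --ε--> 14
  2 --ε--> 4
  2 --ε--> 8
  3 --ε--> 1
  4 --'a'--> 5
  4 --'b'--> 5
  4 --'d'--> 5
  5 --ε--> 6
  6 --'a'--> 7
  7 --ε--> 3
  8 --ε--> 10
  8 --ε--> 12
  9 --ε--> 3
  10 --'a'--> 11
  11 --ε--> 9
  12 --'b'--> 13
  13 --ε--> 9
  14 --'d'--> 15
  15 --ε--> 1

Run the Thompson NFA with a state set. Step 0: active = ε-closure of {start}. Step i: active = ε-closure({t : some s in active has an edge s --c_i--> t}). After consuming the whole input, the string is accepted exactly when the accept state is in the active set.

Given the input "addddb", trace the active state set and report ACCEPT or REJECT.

Answer: REJECT

Trace:
start: ε-closure({0}) = {0,2,4,8,10,12,14}
'a' @ 1: {1,3,5,6,9,11}  (accept∈set)
'd' @ 2: {}  — state set empty
rest 'dddb' ignored (set empty)
end set {} — state 1 not in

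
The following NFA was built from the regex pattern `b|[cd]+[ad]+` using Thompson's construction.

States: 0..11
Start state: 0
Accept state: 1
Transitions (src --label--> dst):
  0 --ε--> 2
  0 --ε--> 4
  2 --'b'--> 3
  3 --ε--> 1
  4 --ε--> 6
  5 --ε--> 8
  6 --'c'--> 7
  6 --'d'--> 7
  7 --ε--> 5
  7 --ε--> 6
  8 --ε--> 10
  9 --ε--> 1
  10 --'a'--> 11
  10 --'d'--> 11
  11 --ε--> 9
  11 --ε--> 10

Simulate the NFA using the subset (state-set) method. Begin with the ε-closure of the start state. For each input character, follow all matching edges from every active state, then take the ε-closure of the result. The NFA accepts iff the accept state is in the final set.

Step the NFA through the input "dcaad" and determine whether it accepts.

Answer: ACCEPT

Trace:
S₀ = ε-closure({0}) = {0,2,4,6}
'd' @ 1: {5,6,7,8,10}
'c' @ 2: {5,6,7,8,10}
'a' @ 3: {1,9,10,11}  (accept∈set)
'a' @ 4: {1,9,10,11}  (accept∈set)
'd' @ 5: {1,9,10,11}  (accept∈set)
after full input: {1,9,10,11}  (accept=1 in)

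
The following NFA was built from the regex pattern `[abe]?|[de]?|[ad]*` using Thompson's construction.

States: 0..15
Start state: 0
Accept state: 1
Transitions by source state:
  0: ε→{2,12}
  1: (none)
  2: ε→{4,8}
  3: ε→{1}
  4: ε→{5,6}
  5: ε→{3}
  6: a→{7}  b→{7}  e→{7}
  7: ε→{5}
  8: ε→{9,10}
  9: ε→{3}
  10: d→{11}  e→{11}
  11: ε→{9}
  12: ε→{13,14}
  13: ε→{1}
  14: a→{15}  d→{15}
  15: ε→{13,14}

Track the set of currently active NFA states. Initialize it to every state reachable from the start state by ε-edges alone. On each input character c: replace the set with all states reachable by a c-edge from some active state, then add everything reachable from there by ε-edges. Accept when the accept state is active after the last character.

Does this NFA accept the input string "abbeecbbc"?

Answer: REJECT

Steps:
S₀ = ε-closure({0}) = {0,1,2,3,4,5,6,8,9,10,12,13,14}
'a' @ 1: {1,3,5,7,13,14,15}  [accepting]
'b' @ 2: {}  — no active states
rest 'beecbbc' ignored (set empty)
end set {} — state 1 not in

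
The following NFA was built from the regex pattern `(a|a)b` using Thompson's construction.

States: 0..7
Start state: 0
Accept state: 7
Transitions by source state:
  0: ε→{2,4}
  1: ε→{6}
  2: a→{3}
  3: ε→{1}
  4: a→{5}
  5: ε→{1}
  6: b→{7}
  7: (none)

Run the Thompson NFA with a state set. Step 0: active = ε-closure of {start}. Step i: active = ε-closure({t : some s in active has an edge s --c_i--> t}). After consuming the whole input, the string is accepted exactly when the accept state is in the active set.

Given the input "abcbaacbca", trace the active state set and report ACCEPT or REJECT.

Answer: REJECT

Derivation:
S₀ = ε-closure({0}) = {0,2,4}
'a' @ 1: {1,3,5,6}
'b' @ 2: {7}  (accept∈set)
'c' @ 3: {}  — state set empty
rest 'baacbca' ignored (set empty)
after full input: {}  (accept=7 not in)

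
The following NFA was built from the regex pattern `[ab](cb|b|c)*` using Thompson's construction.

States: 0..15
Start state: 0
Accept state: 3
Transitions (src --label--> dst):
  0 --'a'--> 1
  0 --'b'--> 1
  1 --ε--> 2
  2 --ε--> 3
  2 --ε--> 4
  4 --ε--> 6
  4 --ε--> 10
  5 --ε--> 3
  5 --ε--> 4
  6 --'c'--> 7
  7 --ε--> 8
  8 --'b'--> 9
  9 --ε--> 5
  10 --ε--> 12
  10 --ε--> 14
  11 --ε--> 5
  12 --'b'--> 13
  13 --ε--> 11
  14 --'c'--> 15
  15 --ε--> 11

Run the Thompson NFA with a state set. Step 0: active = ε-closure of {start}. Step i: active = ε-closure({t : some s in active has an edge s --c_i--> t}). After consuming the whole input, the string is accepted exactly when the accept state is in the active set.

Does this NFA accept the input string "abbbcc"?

Answer: ACCEPT

Trace:
S₀ = ε-closure({0}) = {0}
'a' @ 1: {1,2,3,4,6,10,12,14}  [accepting]
'b' @ 2: {3,4,5,6,10,11,12,13,14}  [accepting]
'b' @ 3: {3,4,5,6,10,11,12,13,14}  [accepting]
'b' @ 4: {3,4,5,6,10,11,12,13,14}  [accepting]
'c' @ 5: {3,4,5,6,7,8,10,11,12,14,15}  [accepting]
'c' @ 6: {3,4,5,6,7,8,10,11,12,14,15}  [accepting]
final: {3,4,5,6,7,8,10,11,12,14,15}; accept 3 in set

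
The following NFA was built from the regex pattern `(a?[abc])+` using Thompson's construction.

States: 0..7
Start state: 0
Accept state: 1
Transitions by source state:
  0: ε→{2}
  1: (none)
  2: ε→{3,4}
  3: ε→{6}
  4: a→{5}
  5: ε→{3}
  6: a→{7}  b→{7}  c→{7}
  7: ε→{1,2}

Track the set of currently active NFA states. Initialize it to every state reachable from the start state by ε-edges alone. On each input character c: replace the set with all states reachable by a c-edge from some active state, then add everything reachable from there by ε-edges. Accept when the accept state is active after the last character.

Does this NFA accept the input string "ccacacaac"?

S₀ = ε-closure({0}) = {0,2,3,4,6}
'c' @ 1: {1,2,3,4,6,7}  [accepting]
'c' @ 2: {1,2,3,4,6,7}  [accepting]
'a' @ 3: {1,2,3,4,5,6,7}  [accepting]
'c' @ 4: {1,2,3,4,6,7}  [accepting]
'a' @ 5: {1,2,3,4,5,6,7}  [accepting]
'c' @ 6: {1,2,3,4,6,7}  [accepting]
'a' @ 7: {1,2,3,4,5,6,7}  [accepting]
'a' @ 8: {1,2,3,4,5,6,7}  [accepting]
'c' @ 9: {1,2,3,4,6,7}  [accepting]
final: {1,2,3,4,6,7}; accept 1 in set

Answer: ACCEPT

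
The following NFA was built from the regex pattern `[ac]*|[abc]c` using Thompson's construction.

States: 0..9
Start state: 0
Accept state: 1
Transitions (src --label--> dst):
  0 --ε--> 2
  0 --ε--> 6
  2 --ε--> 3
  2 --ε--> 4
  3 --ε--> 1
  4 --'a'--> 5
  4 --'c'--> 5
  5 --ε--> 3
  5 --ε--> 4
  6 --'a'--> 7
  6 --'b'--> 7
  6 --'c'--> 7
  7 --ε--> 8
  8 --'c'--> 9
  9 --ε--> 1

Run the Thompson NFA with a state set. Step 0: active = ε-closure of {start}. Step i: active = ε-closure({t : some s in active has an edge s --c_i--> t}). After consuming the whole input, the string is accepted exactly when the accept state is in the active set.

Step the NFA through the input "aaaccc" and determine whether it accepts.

Answer: ACCEPT

Trace:
initial (ε-close {0}): {0,1,2,3,4,6}
'a' @ 1: {1,3,4,5,7,8}  ✓accept
'a' @ 2: {1,3,4,5}  ✓accept
'a' @ 3: {1,3,4,5}  ✓accept
'c' @ 4: {1,3,4,5}  ✓accept
'c' @ 5: {1,3,4,5}  ✓accept
'c' @ 6: {1,3,4,5}  ✓accept
end set {1,3,4,5} — state 1 in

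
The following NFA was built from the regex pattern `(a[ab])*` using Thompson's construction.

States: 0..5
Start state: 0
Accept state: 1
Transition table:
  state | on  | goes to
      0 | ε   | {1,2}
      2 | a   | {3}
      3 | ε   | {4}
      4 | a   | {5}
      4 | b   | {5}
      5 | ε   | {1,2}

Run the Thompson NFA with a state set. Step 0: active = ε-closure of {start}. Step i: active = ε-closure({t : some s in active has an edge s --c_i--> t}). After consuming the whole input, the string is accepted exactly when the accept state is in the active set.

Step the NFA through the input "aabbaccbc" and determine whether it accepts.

Answer: REJECT

Trace:
S₀ = ε-closure({0}) = {0,1,2}
'a' @ 1: {3,4}
'a' @ 2: {1,2,5}  ✓accept
'b' @ 3: {}  — state set empty
rest 'baccbc' ignored (set empty)
after full input: {}  (accept=1 not in)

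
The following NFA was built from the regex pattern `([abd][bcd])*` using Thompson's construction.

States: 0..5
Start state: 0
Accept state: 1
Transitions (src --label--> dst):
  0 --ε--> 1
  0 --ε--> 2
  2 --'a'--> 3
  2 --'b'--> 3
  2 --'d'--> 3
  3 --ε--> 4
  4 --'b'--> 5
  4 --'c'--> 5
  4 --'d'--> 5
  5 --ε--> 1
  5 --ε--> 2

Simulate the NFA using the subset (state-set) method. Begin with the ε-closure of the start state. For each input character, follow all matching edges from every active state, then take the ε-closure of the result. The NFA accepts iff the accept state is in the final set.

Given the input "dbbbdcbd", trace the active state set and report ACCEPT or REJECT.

initial (ε-close {0}): {0,1,2}
'd' @ 1: {3,4}
'b' @ 2: {1,2,5}  ✓accept
'b' @ 3: {3,4}
'b' @ 4: {1,2,5}  ✓accept
'd' @ 5: {3,4}
'c' @ 6: {1,2,5}  ✓accept
'b' @ 7: {3,4}
'd' @ 8: {1,2,5}  ✓accept
final: {1,2,5}; accept 1 in set

Answer: ACCEPT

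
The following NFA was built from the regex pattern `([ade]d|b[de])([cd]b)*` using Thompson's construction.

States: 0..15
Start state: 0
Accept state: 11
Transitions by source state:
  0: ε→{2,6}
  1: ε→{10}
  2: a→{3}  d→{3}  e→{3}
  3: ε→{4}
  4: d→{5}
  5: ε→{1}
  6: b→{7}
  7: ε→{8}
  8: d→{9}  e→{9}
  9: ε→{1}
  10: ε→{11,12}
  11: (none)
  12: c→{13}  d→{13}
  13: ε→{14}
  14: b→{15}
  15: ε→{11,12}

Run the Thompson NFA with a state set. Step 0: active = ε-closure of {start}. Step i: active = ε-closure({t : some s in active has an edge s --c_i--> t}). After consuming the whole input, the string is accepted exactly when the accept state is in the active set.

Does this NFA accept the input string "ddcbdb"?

start: ε-closure({0}) = {0,2,6}
'd' @ 1: {3,4}
'd' @ 2: {1,5,10,11,12}  [accepting]
'c' @ 3: {13,14}
'b' @ 4: {11,12,15}  [accepting]
'd' @ 5: {13,14}
'b' @ 6: {11,12,15}  [accepting]
final: {11,12,15}; accept 11 in set

Answer: ACCEPT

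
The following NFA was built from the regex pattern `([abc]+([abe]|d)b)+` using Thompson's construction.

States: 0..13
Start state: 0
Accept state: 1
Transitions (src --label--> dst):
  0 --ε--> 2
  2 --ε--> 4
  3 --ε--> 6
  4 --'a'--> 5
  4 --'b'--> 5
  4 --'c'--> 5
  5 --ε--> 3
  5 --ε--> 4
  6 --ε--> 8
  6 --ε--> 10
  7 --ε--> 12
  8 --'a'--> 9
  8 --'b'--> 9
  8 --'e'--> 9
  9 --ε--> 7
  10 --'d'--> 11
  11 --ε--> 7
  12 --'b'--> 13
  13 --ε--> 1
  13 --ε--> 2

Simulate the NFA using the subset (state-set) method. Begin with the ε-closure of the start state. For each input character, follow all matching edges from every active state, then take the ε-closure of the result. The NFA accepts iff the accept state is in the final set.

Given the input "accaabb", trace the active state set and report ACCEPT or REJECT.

Answer: ACCEPT

Steps:
S₀ = ε-closure({0}) = {0,2,4}
'a' @ 1: {3,4,5,6,8,10}
'c' @ 2: {3,4,5,6,8,10}
'c' @ 3: {3,4,5,6,8,10}
'a' @ 4: {3,4,5,6,7,8,9,10,12}
'a' @ 5: {3,4,5,6,7,8,9,10,12}
'b' @ 6: {1,2,3,4,5,6,7,8,9,10,12,13}  [accepting]
'b' @ 7: {1,2,3,4,5,6,7,8,9,10,12,13}  [accepting]
end set {1,2,3,4,5,6,7,8,9,10,12,13} — state 1 in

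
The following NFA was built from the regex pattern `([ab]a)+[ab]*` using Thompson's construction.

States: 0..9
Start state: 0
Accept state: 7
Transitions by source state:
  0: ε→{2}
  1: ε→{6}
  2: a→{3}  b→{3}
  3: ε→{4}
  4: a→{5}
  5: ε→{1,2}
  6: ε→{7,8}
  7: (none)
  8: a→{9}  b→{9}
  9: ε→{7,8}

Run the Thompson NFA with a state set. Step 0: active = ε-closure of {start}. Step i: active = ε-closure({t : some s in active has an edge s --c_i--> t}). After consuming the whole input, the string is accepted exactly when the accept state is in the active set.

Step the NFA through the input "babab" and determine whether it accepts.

S₀ = ε-closure({0}) = {0,2}
'b' @ 1: {3,4}
'a' @ 2: {1,2,5,6,7,8}  (accept∈set)
'b' @ 3: {3,4,7,8,9}  (accept∈set)
'a' @ 4: {1,2,5,6,7,8,9}  (accept∈set)
'b' @ 5: {3,4,7,8,9}  (accept∈set)
after full input: {3,4,7,8,9}  (accept=7 in)

Answer: ACCEPT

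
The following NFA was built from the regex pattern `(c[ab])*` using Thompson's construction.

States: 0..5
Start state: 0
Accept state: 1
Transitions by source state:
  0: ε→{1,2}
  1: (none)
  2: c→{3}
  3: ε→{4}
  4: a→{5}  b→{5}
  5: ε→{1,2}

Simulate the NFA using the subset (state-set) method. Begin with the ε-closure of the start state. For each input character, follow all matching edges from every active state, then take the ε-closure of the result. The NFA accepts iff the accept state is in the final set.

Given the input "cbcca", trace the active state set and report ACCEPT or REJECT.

S₀ = ε-closure({0}) = {0,1,2}
'c' @ 1: {3,4}
'b' @ 2: {1,2,5}  (accept∈set)
'c' @ 3: {3,4}
'c' @ 4: {}  — dead — no transitions
rest 'a' ignored (set empty)
after full input: {}  (accept=1 not in)

Answer: REJECT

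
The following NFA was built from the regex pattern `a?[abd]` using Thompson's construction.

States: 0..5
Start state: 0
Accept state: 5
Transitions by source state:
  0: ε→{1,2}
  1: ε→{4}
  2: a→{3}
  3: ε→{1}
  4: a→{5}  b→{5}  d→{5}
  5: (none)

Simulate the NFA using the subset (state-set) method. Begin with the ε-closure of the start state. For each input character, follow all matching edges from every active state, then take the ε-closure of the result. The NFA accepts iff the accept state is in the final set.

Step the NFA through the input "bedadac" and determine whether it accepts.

Answer: REJECT

Steps:
start: ε-closure({0}) = {0,1,2,4}
'b' @ 1: {5}  (accept∈set)
'e' @ 2: {}  — dead — no transitions
rest 'dadac' ignored (set empty)
final: {}; accept 5 not in set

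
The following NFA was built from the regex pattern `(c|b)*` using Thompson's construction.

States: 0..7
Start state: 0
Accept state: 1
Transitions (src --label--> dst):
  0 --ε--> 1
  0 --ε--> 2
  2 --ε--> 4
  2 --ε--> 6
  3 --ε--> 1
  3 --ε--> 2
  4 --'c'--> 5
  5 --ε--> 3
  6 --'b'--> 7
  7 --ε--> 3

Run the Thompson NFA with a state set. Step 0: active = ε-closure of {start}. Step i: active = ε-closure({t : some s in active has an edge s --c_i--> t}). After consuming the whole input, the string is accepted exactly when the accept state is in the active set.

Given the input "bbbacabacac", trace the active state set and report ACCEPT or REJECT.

Answer: REJECT

Steps:
initial (ε-close {0}): {0,1,2,4,6}
'b' @ 1: {1,2,3,4,6,7}  (accept∈set)
'b' @ 2: {1,2,3,4,6,7}  (accept∈set)
'b' @ 3: {1,2,3,4,6,7}  (accept∈set)
'a' @ 4: {}  — state set empty
rest 'cabacac' ignored (set empty)
end set {} — state 1 not in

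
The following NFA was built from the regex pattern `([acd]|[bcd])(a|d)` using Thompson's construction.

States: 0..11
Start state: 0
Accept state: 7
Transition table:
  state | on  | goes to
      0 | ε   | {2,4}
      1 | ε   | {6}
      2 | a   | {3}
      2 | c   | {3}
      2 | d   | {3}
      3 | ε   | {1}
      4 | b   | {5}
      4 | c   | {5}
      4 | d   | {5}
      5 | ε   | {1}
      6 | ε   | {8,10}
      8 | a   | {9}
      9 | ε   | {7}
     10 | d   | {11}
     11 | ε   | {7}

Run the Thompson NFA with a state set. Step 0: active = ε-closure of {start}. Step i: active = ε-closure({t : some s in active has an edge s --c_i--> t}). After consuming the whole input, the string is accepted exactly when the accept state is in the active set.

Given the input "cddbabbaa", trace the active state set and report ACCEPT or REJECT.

start: ε-closure({0}) = {0,2,4}
'c' @ 1: {1,3,5,6,8,10}
'd' @ 2: {7,11}  ✓accept
'd' @ 3: {}  — no active states
rest 'babbaa' ignored (set empty)
after full input: {}  (accept=7 not in)

Answer: REJECT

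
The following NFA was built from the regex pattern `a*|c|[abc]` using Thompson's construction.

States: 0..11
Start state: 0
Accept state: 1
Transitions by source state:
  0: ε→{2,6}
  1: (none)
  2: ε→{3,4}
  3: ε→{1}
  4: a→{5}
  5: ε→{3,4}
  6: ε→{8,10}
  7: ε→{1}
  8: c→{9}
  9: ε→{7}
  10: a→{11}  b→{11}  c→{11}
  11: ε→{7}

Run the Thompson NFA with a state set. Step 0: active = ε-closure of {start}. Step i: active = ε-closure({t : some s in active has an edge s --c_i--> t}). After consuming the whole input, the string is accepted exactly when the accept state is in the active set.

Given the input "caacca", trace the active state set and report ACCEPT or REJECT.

Answer: REJECT

Steps:
initial (ε-close {0}): {0,1,2,3,4,6,8,10}
'c' @ 1: {1,7,9,11}  (accept∈set)
'a' @ 2: {}  — dead — no transitions
rest 'acca' ignored (set empty)
end set {} — state 1 not in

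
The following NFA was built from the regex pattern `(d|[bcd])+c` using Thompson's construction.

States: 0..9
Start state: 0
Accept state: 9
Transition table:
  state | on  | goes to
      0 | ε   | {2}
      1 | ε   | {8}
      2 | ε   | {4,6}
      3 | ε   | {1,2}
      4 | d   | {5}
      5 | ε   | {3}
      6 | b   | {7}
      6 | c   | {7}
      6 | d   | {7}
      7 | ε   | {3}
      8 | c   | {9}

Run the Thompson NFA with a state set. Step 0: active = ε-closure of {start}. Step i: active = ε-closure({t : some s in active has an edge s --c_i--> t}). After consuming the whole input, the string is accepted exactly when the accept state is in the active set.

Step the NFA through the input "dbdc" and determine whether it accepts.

start: ε-closure({0}) = {0,2,4,6}
'd' @ 1: {1,2,3,4,5,6,7,8}
'b' @ 2: {1,2,3,4,6,7,8}
'd' @ 3: {1,2,3,4,5,6,7,8}
'c' @ 4: {1,2,3,4,6,7,8,9}  [accepting]
after full input: {1,2,3,4,6,7,8,9}  (accept=9 in)

Answer: ACCEPT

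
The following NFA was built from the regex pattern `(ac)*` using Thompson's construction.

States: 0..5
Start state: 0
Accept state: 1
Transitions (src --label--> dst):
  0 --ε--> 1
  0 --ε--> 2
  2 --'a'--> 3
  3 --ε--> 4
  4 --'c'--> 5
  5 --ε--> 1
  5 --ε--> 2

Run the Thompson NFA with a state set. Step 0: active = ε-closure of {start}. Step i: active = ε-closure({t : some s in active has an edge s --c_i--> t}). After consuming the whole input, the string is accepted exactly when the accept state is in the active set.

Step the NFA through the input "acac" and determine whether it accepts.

S₀ = ε-closure({0}) = {0,1,2}
'a' @ 1: {3,4}
'c' @ 2: {1,2,5}  ✓accept
'a' @ 3: {3,4}
'c' @ 4: {1,2,5}  ✓accept
final: {1,2,5}; accept 1 in set

Answer: ACCEPT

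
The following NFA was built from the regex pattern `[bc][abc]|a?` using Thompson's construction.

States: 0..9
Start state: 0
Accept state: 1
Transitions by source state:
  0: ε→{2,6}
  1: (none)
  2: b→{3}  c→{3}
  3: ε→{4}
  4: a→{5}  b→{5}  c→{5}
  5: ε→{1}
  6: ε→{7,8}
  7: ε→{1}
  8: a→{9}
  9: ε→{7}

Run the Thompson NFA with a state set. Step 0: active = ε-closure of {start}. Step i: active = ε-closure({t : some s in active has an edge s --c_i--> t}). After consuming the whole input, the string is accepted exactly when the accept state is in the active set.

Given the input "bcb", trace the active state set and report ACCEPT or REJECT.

Answer: REJECT

Trace:
initial (ε-close {0}): {0,1,2,6,7,8}
'b' @ 1: {3,4}
'c' @ 2: {1,5}  [accepting]
'b' @ 3: {}  — state set empty
final: {}; accept 1 not in set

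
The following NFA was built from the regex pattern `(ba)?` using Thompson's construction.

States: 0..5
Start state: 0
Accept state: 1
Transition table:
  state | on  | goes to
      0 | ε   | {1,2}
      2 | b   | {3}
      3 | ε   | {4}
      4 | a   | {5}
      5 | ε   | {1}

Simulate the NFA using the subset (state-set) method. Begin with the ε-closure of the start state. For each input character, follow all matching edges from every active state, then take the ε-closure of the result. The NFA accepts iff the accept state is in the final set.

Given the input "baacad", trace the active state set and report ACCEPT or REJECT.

Answer: REJECT

Trace:
S₀ = ε-closure({0}) = {0,1,2}
'b' @ 1: {3,4}
'a' @ 2: {1,5}  [accepting]
'a' @ 3: {}  — state set empty
rest 'cad' ignored (set empty)
after full input: {}  (accept=1 not in)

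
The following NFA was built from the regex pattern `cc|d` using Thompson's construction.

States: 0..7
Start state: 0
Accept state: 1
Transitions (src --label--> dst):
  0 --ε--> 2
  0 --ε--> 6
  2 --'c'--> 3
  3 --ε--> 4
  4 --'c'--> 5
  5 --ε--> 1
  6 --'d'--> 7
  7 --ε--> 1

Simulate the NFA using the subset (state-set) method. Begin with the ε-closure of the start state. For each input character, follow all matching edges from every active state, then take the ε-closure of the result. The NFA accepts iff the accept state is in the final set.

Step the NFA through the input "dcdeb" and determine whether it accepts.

start: ε-closure({0}) = {0,2,6}
'd' @ 1: {1,7}  [accepting]
'c' @ 2: {}  — dead — no transitions
rest 'deb' ignored (set empty)
final: {}; accept 1 not in set

Answer: REJECT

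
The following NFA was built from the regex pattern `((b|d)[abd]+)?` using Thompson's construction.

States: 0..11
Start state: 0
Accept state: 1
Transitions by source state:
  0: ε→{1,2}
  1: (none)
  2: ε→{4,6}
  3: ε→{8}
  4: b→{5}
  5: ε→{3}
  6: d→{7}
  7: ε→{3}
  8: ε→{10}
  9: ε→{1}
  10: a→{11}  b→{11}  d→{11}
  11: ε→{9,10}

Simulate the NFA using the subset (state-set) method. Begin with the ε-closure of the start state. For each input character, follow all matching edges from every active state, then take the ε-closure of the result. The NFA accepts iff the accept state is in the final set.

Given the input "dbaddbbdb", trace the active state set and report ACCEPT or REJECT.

start: ε-closure({0}) = {0,1,2,4,6}
'd' @ 1: {3,7,8,10}
'b' @ 2: {1,9,10,11}  ✓accept
'a' @ 3: {1,9,10,11}  ✓accept
'd' @ 4: {1,9,10,11}  ✓accept
'd' @ 5: {1,9,10,11}  ✓accept
'b' @ 6: {1,9,10,11}  ✓accept
'b' @ 7: {1,9,10,11}  ✓accept
'd' @ 8: {1,9,10,11}  ✓accept
'b' @ 9: {1,9,10,11}  ✓accept
after full input: {1,9,10,11}  (accept=1 in)

Answer: ACCEPT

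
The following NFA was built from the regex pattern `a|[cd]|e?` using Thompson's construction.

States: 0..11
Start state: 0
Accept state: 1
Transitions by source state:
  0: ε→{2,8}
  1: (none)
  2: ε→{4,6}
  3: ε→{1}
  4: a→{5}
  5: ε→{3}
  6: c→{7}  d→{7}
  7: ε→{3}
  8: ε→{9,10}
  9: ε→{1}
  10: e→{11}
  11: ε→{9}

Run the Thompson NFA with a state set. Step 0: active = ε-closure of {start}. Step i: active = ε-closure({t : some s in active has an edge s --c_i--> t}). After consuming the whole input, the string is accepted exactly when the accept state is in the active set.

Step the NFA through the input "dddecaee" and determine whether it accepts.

initial (ε-close {0}): {0,1,2,4,6,8,9,10}
'd' @ 1: {1,3,7}  ✓accept
'd' @ 2: {}  — dead — no transitions
rest 'decaee' ignored (set empty)
final: {}; accept 1 not in set

Answer: REJECT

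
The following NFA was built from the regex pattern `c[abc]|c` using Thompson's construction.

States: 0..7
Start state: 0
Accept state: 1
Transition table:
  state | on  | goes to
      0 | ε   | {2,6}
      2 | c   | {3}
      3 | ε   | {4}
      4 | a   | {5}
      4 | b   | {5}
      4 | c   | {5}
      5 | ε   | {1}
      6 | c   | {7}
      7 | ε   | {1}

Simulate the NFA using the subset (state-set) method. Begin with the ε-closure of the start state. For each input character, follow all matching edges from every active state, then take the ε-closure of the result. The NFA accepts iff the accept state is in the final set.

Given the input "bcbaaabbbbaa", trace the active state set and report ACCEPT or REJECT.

S₀ = ε-closure({0}) = {0,2,6}
'b' @ 1: {}  — state set empty
rest 'cbaaabbbbaa' ignored (set empty)
end set {} — state 1 not in

Answer: REJECT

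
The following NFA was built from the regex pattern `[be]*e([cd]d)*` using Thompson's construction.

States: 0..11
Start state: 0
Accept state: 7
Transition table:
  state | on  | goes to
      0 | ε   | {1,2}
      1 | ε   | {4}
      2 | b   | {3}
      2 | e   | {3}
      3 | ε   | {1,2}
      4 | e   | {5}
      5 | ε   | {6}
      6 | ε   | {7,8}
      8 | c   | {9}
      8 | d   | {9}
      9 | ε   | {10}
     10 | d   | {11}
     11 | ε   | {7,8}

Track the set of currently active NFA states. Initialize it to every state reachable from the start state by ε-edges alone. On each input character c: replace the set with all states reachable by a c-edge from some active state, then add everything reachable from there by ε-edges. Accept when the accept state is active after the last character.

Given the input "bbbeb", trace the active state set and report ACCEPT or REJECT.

Answer: REJECT

Steps:
S₀ = ε-closure({0}) = {0,1,2,4}
'b' @ 1: {1,2,3,4}
'b' @ 2: {1,2,3,4}
'b' @ 3: {1,2,3,4}
'e' @ 4: {1,2,3,4,5,6,7,8}  [accepting]
'b' @ 5: {1,2,3,4}
after full input: {1,2,3,4}  (accept=7 not in)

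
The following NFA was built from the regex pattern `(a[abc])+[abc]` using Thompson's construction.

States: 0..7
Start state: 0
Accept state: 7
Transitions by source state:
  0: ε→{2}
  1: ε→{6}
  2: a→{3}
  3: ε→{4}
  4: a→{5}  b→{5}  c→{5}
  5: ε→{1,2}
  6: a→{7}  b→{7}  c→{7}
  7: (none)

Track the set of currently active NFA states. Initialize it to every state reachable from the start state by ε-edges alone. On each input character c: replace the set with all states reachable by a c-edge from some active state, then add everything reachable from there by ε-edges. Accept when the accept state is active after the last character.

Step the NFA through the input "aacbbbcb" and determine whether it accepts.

Answer: REJECT

Trace:
S₀ = ε-closure({0}) = {0,2}
'a' @ 1: {3,4}
'a' @ 2: {1,2,5,6}
'c' @ 3: {7}  (accept∈set)
'b' @ 4: {}  — state set empty
rest 'bbcb' ignored (set empty)
final: {}; accept 7 not in set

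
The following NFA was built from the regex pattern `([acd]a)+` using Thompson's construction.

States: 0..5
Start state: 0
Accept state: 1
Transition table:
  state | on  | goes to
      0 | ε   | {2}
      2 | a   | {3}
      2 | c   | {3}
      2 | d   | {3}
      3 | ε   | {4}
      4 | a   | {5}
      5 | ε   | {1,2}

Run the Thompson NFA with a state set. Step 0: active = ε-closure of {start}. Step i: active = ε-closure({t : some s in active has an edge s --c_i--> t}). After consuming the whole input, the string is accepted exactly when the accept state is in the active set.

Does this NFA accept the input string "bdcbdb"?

Answer: REJECT

Derivation:
S₀ = ε-closure({0}) = {0,2}
'b' @ 1: {}  — state set empty
rest 'dcbdb' ignored (set empty)
end set {} — state 1 not in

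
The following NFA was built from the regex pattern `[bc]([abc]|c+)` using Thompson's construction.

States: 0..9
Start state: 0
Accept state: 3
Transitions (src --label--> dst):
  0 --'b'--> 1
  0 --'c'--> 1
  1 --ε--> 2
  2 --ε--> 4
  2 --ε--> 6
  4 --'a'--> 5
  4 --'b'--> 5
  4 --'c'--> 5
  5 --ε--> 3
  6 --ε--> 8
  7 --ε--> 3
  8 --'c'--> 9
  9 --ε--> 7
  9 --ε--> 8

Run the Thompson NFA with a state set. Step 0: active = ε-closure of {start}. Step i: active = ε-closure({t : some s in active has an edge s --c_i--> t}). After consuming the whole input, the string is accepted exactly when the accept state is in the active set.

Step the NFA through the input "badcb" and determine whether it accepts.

S₀ = ε-closure({0}) = {0}
'b' @ 1: {1,2,4,6,8}
'a' @ 2: {3,5}  ✓accept
'd' @ 3: {}  — no active states
rest 'cb' ignored (set empty)
after full input: {}  (accept=3 not in)

Answer: REJECT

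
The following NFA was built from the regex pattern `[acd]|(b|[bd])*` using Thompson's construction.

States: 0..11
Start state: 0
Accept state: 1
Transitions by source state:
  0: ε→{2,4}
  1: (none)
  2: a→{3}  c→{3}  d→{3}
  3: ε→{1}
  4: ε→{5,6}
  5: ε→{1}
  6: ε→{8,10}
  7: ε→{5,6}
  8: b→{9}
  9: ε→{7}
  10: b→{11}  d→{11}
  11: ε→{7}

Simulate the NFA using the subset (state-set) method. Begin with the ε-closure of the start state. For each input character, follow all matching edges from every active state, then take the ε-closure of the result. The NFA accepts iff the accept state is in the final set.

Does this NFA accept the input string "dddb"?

Answer: ACCEPT

Steps:
initial (ε-close {0}): {0,1,2,4,5,6,8,10}
'd' @ 1: {1,3,5,6,7,8,10,11}  [accepting]
'd' @ 2: {1,5,6,7,8,10,11}  [accepting]
'd' @ 3: {1,5,6,7,8,10,11}  [accepting]
'b' @ 4: {1,5,6,7,8,9,10,11}  [accepting]
end set {1,5,6,7,8,9,10,11} — state 1 in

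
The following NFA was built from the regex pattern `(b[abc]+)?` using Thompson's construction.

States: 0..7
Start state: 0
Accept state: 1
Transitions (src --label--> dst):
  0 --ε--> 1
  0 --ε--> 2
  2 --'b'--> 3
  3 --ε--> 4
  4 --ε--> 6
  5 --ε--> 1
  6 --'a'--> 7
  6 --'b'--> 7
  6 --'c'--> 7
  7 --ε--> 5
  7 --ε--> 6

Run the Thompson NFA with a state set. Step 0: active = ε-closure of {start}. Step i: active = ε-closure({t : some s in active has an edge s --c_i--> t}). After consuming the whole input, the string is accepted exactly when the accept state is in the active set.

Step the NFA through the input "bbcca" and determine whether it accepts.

Answer: ACCEPT

Derivation:
start: ε-closure({0}) = {0,1,2}
'b' @ 1: {3,4,6}
'b' @ 2: {1,5,6,7}  ✓accept
'c' @ 3: {1,5,6,7}  ✓accept
'c' @ 4: {1,5,6,7}  ✓accept
'a' @ 5: {1,5,6,7}  ✓accept
final: {1,5,6,7}; accept 1 in set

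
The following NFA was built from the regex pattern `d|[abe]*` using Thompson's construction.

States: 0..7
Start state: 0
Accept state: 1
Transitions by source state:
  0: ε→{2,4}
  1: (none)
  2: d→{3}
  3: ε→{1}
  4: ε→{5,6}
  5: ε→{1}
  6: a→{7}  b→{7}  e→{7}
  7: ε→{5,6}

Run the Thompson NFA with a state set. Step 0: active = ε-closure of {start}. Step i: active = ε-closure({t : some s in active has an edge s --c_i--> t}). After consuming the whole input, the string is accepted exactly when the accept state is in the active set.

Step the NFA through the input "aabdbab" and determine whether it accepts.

Answer: REJECT

Steps:
start: ε-closure({0}) = {0,1,2,4,5,6}
'a' @ 1: {1,5,6,7}  ✓accept
'a' @ 2: {1,5,6,7}  ✓accept
'b' @ 3: {1,5,6,7}  ✓accept
'd' @ 4: {}  — dead — no transitions
rest 'bab' ignored (set empty)
after full input: {}  (accept=1 not in)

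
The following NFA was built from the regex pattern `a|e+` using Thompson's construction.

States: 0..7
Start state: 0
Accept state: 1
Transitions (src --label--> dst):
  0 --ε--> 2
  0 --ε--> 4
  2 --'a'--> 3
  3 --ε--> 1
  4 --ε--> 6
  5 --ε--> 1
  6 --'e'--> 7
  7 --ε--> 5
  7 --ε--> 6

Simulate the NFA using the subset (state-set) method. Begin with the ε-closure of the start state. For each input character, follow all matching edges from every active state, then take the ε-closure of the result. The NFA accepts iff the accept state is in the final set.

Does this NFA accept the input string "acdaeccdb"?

Answer: REJECT

Steps:
initial (ε-close {0}): {0,2,4,6}
'a' @ 1: {1,3}  (accept∈set)
'c' @ 2: {}  — dead — no transitions
rest 'daeccdb' ignored (set empty)
after full input: {}  (accept=1 not in)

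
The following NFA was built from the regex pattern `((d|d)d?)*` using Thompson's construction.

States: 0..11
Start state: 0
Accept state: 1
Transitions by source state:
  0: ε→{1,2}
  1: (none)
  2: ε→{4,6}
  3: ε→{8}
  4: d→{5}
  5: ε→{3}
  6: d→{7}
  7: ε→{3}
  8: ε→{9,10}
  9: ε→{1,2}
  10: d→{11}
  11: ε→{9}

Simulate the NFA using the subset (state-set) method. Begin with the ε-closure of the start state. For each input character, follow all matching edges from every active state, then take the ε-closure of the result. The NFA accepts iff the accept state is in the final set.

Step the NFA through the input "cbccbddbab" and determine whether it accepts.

Answer: REJECT

Steps:
initial (ε-close {0}): {0,1,2,4,6}
'c' @ 1: {}  — state set empty
rest 'bccbddbab' ignored (set empty)
end set {} — state 1 not in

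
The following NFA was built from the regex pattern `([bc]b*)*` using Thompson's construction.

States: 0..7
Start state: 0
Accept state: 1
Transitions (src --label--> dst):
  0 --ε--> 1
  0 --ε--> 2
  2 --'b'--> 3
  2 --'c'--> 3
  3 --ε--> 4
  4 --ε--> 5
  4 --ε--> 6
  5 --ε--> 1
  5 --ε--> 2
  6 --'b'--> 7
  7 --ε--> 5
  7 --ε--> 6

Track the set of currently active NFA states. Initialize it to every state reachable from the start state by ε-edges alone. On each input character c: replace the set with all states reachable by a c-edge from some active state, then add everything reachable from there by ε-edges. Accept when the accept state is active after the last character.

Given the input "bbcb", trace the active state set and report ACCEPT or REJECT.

Answer: ACCEPT

Derivation:
S₀ = ε-closure({0}) = {0,1,2}
'b' @ 1: {1,2,3,4,5,6}  [accepting]
'b' @ 2: {1,2,3,4,5,6,7}  [accepting]
'c' @ 3: {1,2,3,4,5,6}  [accepting]
'b' @ 4: {1,2,3,4,5,6,7}  [accepting]
final: {1,2,3,4,5,6,7}; accept 1 in set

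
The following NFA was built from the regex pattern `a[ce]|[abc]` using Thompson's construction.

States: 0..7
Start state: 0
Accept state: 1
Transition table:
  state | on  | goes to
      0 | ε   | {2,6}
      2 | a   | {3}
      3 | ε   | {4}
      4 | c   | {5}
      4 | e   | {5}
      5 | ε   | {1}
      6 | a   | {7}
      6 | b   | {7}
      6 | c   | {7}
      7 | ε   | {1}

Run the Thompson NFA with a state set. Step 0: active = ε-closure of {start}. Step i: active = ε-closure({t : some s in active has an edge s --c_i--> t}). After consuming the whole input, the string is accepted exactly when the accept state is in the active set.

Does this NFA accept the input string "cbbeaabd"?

Answer: REJECT

Derivation:
start: ε-closure({0}) = {0,2,6}
'c' @ 1: {1,7}  ✓accept
'b' @ 2: {}  — state set empty
rest 'beaabd' ignored (set empty)
after full input: {}  (accept=1 not in)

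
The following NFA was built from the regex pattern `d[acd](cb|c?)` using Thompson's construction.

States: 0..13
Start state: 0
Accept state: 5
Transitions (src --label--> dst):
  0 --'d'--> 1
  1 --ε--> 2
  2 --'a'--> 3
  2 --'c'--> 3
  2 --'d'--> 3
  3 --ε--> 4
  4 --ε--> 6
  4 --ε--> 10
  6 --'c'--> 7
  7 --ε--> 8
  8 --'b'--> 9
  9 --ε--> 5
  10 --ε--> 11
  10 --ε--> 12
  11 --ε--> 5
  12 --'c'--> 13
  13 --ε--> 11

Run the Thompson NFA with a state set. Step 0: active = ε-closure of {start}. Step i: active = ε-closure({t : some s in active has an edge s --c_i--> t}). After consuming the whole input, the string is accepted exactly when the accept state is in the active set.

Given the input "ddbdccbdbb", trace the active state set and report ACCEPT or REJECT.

initial (ε-close {0}): {0}
'd' @ 1: {1,2}
'd' @ 2: {3,4,5,6,10,11,12}  [accepting]
'b' @ 3: {}  — dead — no transitions
rest 'dccbdbb' ignored (set empty)
after full input: {}  (accept=5 not in)

Answer: REJECT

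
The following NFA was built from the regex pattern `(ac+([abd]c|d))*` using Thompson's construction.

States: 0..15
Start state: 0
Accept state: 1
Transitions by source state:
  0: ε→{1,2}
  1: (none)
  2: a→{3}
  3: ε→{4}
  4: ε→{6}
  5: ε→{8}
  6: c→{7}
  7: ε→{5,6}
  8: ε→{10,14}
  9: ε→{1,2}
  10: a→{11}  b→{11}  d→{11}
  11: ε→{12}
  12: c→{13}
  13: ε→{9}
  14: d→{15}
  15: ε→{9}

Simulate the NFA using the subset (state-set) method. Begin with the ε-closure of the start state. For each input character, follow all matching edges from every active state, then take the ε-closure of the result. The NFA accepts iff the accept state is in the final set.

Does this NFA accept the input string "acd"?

start: ε-closure({0}) = {0,1,2}
'a' @ 1: {3,4,6}
'c' @ 2: {5,6,7,8,10,14}
'd' @ 3: {1,2,9,11,12,15}  [accepting]
final: {1,2,9,11,12,15}; accept 1 in set

Answer: ACCEPT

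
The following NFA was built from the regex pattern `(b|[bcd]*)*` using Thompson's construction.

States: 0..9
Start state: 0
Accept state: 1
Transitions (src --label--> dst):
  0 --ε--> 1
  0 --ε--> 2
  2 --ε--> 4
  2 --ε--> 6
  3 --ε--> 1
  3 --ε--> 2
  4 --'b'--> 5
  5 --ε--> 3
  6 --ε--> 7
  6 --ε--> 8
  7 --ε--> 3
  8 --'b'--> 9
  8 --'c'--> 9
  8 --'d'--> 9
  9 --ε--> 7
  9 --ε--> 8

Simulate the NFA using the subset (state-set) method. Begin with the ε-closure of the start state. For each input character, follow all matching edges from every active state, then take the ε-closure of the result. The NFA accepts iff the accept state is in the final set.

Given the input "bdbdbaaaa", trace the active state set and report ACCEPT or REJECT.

Answer: REJECT

Derivation:
initial (ε-close {0}): {0,1,2,3,4,6,7,8}
'b' @ 1: {1,2,3,4,5,6,7,8,9}  ✓accept
'd' @ 2: {1,2,3,4,6,7,8,9}  ✓accept
'b' @ 3: {1,2,3,4,5,6,7,8,9}  ✓accept
'd' @ 4: {1,2,3,4,6,7,8,9}  ✓accept
'b' @ 5: {1,2,3,4,5,6,7,8,9}  ✓accept
'a' @ 6: {}  — dead — no transitions
rest 'aaa' ignored (set empty)
end set {} — state 1 not in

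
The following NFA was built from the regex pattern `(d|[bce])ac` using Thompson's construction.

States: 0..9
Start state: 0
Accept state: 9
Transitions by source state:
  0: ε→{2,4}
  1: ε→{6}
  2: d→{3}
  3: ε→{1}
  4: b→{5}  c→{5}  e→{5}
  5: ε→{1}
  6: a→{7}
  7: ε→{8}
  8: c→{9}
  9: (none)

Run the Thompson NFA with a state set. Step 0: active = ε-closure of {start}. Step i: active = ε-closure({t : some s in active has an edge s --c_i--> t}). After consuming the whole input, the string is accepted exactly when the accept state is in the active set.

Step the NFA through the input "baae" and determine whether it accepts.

Answer: REJECT

Derivation:
initial (ε-close {0}): {0,2,4}
'b' @ 1: {1,5,6}
'a' @ 2: {7,8}
'a' @ 3: {}  — dead — no transitions
rest 'e' ignored (set empty)
final: {}; accept 9 not in set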